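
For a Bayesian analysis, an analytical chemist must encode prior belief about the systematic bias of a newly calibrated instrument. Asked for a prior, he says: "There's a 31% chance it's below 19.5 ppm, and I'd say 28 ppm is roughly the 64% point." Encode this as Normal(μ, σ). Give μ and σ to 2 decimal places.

μ = 24.43, σ = 9.95

For Normal(μ,σ), the p-quantile is μ + z_p·σ. Here z_{0.31} = -0.4959, z_{0.64} = 0.3585.
So 19.5 = μ − 0.4959σ and 28 = μ + 0.3585σ.
Subtracting: σ = (28 − 19.5)/(0.3585 − (-0.4959)) = 9.95.
Then μ = 19.5 − (-0.4959)·9.95 = 24.43.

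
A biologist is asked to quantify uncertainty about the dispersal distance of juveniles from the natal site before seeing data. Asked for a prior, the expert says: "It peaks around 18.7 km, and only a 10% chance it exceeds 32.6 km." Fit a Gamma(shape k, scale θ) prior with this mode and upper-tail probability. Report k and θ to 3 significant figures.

Gamma(k,θ) with k>1 has mode (k−1)θ, so θ = 18.7/(k−1).
Need P(X < 32.6) = 0.9 with θ tied to k this way. Start at k = 2, θ = 18.7: P(X<32.6) ≈ 0.520.
Too low — raise k to concentrate. Iterating converges to k ≈ 7.15.
Then θ = 18.7/(7.15−1) ≈ 3.04.

k ≈ 7.15, θ ≈ 3.04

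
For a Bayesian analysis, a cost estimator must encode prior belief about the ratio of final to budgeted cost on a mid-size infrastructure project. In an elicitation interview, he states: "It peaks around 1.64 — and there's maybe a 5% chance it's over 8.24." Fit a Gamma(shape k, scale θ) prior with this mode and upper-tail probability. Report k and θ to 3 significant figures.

Gamma(k,θ) with k>1 has mode (k−1)θ, so θ = 1.64/(k−1).
Need P(X < 8.24) = 0.95 with θ tied to k this way. Start at k = 2, θ = 1.64: P(X<8.24) ≈ 0.960.
Too high — lower k to spread out. Iterating converges to k ≈ 1.92.
Then θ = 1.64/(1.92−1) ≈ 1.79.

k ≈ 1.92, θ ≈ 1.79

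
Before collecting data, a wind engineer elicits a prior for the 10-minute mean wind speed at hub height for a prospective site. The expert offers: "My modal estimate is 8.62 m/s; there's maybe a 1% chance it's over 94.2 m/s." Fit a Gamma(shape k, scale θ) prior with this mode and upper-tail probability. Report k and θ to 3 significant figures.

k ≈ 1.52, θ ≈ 16.5

Gamma(k,θ) with k>1 has mode (k−1)θ, so θ = 8.62/(k−1).
Need P(X < 94.2) = 0.99 with θ tied to k this way. Start at k = 2, θ = 8.62: P(X<94.2) ≈ 1.000.
Too high — lower k to spread out. Iterating converges to k ≈ 1.52.
Then θ = 8.62/(1.52−1) ≈ 16.5.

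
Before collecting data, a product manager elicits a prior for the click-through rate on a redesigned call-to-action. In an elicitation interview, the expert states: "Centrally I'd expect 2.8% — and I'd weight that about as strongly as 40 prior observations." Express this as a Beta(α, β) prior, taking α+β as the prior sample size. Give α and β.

Under the effective-sample-size interpretation, Beta(α, β) has prior mean α/(α+β) and prior sample size α+β.
So α+β = 40 and α/(α+β) = 0.028, giving α = 0.028·40 = 1.12 and β = 40 − 1.12 = 38.88.

α = 1.12, β = 38.88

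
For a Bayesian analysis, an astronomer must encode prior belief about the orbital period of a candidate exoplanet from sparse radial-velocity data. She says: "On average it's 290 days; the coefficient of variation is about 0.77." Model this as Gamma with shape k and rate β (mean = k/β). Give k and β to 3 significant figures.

For Gamma(k, rate β): mean = k/β, variance = k/β², so CV = 1/√k.
CV = 0.77, hence k = 1/CV² = 1.69.
Then β = k/mean = 1.69/290 = 0.00582.

k ≈ 1.69, β ≈ 0.00582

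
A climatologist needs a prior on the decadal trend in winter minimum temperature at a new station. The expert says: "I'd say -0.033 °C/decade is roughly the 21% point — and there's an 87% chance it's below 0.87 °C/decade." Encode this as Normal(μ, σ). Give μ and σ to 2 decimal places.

The p-quantile of Normal(μ,σ) is μ + z_p·σ, with z_{0.21} = -0.8064 and z_{0.87} = 1.126.
Eliminate σ: μ = (z₂·x₁ − z₁·x₂)/(z₂ − z₁) = (1.126·-0.033 − (-0.8064)·0.87)/1.933 = 0.34.
Then σ = (x₂ − x₁)/(z₂ − z₁) = (0.87 − -0.033)/1.933 = 0.47.

μ = 0.34, σ = 0.47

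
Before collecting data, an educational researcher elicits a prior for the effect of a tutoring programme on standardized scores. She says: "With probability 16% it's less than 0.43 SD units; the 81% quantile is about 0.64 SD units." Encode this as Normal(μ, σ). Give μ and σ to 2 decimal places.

μ = 0.54, σ = 0.11

For Normal(μ,σ), the p-quantile is μ + z_p·σ. Here z_{0.16} = -0.9945, z_{0.81} = 0.8779.
So 0.43 = μ − 0.9945σ and 0.64 = μ + 0.8779σ.
Subtracting: σ = (0.64 − 0.43)/(0.8779 − (-0.9945)) = 0.11.
Then μ = 0.43 − (-0.9945)·0.11 = 0.54.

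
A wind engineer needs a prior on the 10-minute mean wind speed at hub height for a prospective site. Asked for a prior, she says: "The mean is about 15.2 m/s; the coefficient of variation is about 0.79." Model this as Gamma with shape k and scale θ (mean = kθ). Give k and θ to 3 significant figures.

For Gamma(k, scale θ): mean = kθ, variance = kθ², so CV = 1/√k.
CV = 0.79, hence k = 1/CV² = 1.6.
Then θ = mean/k = 15.2/1.6 = 9.49.

k ≈ 1.6, θ ≈ 9.49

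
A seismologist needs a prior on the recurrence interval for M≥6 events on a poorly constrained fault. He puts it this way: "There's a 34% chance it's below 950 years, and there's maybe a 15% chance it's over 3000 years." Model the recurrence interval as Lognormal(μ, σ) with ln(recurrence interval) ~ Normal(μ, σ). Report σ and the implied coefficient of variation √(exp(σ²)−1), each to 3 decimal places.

If T ~ Lognormal(μ,σ) then ln T ~ Normal(μ,σ), so the p-quantile of ln T is μ + z_p·σ.
ln(950) = 6.856 and ln(3000) = 8.006; z_{0.34} = -0.4125, z_{0.85} = 1.036.
σ = (8.006 − 6.856)/(1.036 − (-0.4125)) = 0.794.
μ = 6.856 − (-0.4125)·0.794 = 7.184.
CV = √(exp(σ²)−1) = √(exp(0.6299)−1) = 0.937.

σ ≈ 0.794, CV ≈ 0.937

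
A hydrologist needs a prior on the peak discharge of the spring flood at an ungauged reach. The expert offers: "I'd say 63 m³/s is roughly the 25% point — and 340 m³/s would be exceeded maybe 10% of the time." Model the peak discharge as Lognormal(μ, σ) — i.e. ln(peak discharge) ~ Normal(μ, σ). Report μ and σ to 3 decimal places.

μ ≈ 4.724, σ ≈ 0.862

If T ~ Lognormal(μ,σ) then ln T ~ Normal(μ,σ), so the p-quantile of ln T is μ + z_p·σ.
ln(63) = 4.143 and ln(340) = 5.829; z_{0.25} = -0.6745, z_{0.9} = 1.282.
σ = (5.829 − 4.143)/(1.282 − (-0.6745)) = 0.862.
μ = 4.143 − (-0.6745)·0.862 = 4.724.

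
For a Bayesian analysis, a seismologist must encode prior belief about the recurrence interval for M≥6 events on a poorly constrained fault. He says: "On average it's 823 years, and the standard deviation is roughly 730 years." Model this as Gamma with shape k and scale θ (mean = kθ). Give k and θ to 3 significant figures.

For Gamma(k, scale θ): mean = kθ, variance = kθ², so CV = 1/√k.
CV = SD/mean = 730/823 = 0.887, hence k = 1/CV² = 1.27.
Then θ = mean/k = 823/1.27 = 648.

k ≈ 1.27, θ ≈ 648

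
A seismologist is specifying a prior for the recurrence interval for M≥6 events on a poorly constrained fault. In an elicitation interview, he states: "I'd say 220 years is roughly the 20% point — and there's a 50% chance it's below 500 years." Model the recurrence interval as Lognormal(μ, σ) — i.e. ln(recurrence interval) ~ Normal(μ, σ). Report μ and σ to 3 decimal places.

μ ≈ 6.215, σ ≈ 0.975

If T ~ Lognormal(μ,σ) then ln T ~ Normal(μ,σ), so the p-quantile of ln T is μ + z_p·σ.
ln(220) = 5.394 and ln(500) = 6.215; z_{0.2} = -0.8416, z_{0.5} = 0.
σ = (6.215 − 5.394)/(0 − (-0.8416)) = 0.975.
μ = 5.394 − (-0.8416)·0.975 = 6.215.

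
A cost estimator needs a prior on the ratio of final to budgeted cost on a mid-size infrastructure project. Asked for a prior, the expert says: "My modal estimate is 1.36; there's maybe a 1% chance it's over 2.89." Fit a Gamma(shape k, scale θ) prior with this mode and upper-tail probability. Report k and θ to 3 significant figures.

k ≈ 9.54, θ ≈ 0.159

Gamma(k,θ) with k>1 has mode (k−1)θ, so θ = 1.36/(k−1).
Need P(X < 2.89) = 0.99 with θ tied to k this way. Start at k = 2, θ = 1.36: P(X<2.89) ≈ 0.627.
Too low — raise k to concentrate. Iterating converges to k ≈ 9.54.
Then θ = 1.36/(9.54−1) ≈ 0.159.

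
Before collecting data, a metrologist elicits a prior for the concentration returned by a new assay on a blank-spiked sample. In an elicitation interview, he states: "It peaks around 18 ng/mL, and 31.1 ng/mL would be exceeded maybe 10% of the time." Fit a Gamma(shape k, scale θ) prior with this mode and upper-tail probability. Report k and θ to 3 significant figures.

k ≈ 7.34, θ ≈ 2.84

Gamma(k,θ) with k>1 has mode (k−1)θ, so θ = 18/(k−1).
Need P(X < 31.1) = 0.9 with θ tied to k this way. Start at k = 2, θ = 18: P(X<31.1) ≈ 0.515.
Too low — raise k to concentrate. Iterating converges to k ≈ 7.34.
Then θ = 18/(7.34−1) ≈ 2.84.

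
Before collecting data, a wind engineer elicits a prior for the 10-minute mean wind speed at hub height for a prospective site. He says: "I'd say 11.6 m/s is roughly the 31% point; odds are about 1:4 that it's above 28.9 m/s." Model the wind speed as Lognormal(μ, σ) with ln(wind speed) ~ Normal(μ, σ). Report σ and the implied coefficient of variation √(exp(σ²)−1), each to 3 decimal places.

σ ≈ 0.683, CV ≈ 0.770

If T ~ Lognormal(μ,σ) then ln T ~ Normal(μ,σ), so the p-quantile of ln T is μ + z_p·σ.
ln(11.6) = 2.451 and ln(28.9) = 3.364; z_{0.31} = -0.4959, z_{0.8} = 0.8416.
σ = (3.364 − 2.451)/(0.8416 − (-0.4959)) = 0.683.
μ = 2.451 − (-0.4959)·0.683 = 2.789.
CV = √(exp(σ²)−1) = √(exp(0.4658)−1) = 0.770.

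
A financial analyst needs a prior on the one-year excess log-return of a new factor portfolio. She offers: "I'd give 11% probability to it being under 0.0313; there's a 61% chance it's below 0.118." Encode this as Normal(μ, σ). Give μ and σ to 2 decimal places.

For Normal(μ,σ), the p-quantile is μ + z_p·σ. Here z_{0.11} = -1.227, z_{0.61} = 0.2793.
So 0.0313 = μ − 1.227σ and 0.118 = μ + 0.2793σ.
Subtracting: σ = (0.118 − 0.0313)/(0.2793 − (-1.227)) = 0.06.
Then μ = 0.0313 − (-1.227)·0.06 = 0.10.

μ = 0.10, σ = 0.06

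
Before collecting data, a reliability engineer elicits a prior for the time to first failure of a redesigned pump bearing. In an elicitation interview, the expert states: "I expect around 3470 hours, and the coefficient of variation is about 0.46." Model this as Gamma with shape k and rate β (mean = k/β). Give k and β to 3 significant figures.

For Gamma(k, rate β): mean = k/β, variance = k/β², so CV = 1/√k.
CV = 0.46, hence k = 1/CV² = 4.73.
Then β = k/mean = 4.73/3470 = 0.00136.

k ≈ 4.73, β ≈ 0.00136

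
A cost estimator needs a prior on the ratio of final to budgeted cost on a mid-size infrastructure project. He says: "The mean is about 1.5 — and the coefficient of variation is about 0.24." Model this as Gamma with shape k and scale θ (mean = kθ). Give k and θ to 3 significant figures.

For Gamma(k, scale θ): mean = kθ, variance = kθ², so CV = 1/√k.
CV = 0.24, hence k = 1/CV² = 17.4.
Then θ = mean/k = 1.5/17.4 = 0.0864.

k ≈ 17.4, θ ≈ 0.0864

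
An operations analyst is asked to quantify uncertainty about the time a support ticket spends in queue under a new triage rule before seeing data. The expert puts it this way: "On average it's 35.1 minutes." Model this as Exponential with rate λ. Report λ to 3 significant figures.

λ ≈ 0.0285

Exponential mean = 1/λ, so λ = 1/35.1 = 0.0285.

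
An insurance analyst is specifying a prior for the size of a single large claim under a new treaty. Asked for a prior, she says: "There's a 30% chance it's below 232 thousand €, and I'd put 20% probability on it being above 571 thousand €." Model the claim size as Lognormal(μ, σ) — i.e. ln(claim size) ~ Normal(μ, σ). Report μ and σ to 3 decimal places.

If T ~ Lognormal(μ,σ) then ln T ~ Normal(μ,σ), so the p-quantile of ln T is μ + z_p·σ.
ln(232) = 5.447 and ln(571) = 6.347; z_{0.3} = -0.5244, z_{0.8} = 0.8416.
σ = (6.347 − 5.447)/(0.8416 − (-0.5244)) = 0.659.
μ = 5.447 − (-0.5244)·0.659 = 5.792.

μ ≈ 5.792, σ ≈ 0.659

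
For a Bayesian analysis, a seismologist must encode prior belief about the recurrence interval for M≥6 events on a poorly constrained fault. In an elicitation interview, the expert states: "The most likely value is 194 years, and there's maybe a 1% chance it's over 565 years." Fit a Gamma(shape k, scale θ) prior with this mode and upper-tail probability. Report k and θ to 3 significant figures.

Gamma(k,θ) with k>1 has mode (k−1)θ, so θ = 194/(k−1).
Need P(X < 565) = 0.99 with θ tied to k this way. Start at k = 2, θ = 194: P(X<565) ≈ 0.787.
Too low — raise k to concentrate. Iterating converges to k ≈ 4.97.
Then θ = 194/(4.97−1) ≈ 48.9.

k ≈ 4.97, θ ≈ 48.9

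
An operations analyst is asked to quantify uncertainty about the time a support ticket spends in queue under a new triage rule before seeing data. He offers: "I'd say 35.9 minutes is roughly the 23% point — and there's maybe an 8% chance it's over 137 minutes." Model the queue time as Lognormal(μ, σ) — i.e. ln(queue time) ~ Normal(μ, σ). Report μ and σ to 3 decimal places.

μ ≈ 4.042, σ ≈ 0.625

If T ~ Lognormal(μ,σ) then ln T ~ Normal(μ,σ), so the p-quantile of ln T is μ + z_p·σ.
ln(35.9) = 3.581 and ln(137) = 4.92; z_{0.23} = -0.7388, z_{0.92} = 1.405.
σ = (4.92 − 3.581)/(1.405 − (-0.7388)) = 0.625.
μ = 3.581 − (-0.7388)·0.625 = 4.042.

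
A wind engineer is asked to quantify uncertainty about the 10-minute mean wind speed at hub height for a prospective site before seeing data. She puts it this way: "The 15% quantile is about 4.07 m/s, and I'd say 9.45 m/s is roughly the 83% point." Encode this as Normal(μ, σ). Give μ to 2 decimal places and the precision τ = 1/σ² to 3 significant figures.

The p-quantile of Normal(μ,σ) is μ + z_p·σ, with z_{0.15} = -1.036 and z_{0.83} = 0.9542.
Eliminate σ: μ = (z₂·x₁ − z₁·x₂)/(z₂ − z₁) = (0.9542·4.07 − (-1.036)·9.45)/1.991 = 6.87.
Then σ = (x₂ − x₁)/(z₂ − z₁) = (9.45 − 4.07)/1.991 = 2.70.
Precision τ = 1/σ² = 1/2.703² = 0.137.

μ = 6.87, τ = 0.137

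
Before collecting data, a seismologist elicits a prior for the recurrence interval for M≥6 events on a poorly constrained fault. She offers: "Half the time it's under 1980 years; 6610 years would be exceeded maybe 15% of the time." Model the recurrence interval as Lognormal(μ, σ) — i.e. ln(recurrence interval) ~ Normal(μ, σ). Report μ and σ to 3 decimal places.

If T ~ Lognormal(μ,σ) then ln T ~ Normal(μ,σ), so the p-quantile of ln T is μ + z_p·σ.
ln(1980) = 7.591 and ln(6610) = 8.796; z_{0.5} = 0, z_{0.85} = 1.036.
σ = (8.796 − 7.591)/(1.036 − (0)) = 1.163.
μ = 7.591 − (0)·1.163 = 7.591.

μ ≈ 7.591, σ ≈ 1.163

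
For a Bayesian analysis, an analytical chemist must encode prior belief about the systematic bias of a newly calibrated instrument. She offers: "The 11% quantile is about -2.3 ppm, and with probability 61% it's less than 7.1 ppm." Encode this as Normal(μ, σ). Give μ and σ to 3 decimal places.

For Normal(μ,σ), the p-quantile is μ + z_p·σ. Here z_{0.11} = -1.227, z_{0.61} = 0.2793.
So -2.3 = μ − 1.227σ and 7.1 = μ + 0.2793σ.
Subtracting: σ = (7.1 − -2.3)/(0.2793 − (-1.227)) = 6.242.
Then μ = -2.3 − (-1.227)·6.242 = 5.356.

μ = 5.356, σ = 6.242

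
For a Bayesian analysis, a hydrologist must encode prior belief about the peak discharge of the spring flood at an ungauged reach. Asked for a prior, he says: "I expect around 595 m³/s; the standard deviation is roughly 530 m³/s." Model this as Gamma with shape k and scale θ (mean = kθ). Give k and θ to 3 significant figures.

For Gamma(k, scale θ): mean = kθ, variance = kθ², so CV = 1/√k.
CV = SD/mean = 530/595 = 0.8908, hence k = 1/CV² = 1.26.
Then θ = mean/k = 595/1.26 = 472.

k ≈ 1.26, θ ≈ 472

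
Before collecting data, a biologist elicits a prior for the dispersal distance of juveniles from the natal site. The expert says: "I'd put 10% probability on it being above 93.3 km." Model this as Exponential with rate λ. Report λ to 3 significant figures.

P(T > 93.3) = e^(−λ·93.3) = 0.1, so λ = −ln(0.1)/93.3 = 0.0247.

λ ≈ 0.0247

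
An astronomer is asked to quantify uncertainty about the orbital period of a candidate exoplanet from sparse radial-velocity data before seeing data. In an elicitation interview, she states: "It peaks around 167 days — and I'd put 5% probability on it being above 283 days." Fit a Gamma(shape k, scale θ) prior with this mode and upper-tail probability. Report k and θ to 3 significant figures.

Gamma(k,θ) with k>1 has mode (k−1)θ, so θ = 167/(k−1).
Need P(X < 283) = 0.95 with θ tied to k this way. Start at k = 2, θ = 167: P(X<283) ≈ 0.505.
Too low — raise k to concentrate. Iterating converges to k ≈ 11.
Then θ = 167/(11−1) ≈ 16.6.

k ≈ 11, θ ≈ 16.6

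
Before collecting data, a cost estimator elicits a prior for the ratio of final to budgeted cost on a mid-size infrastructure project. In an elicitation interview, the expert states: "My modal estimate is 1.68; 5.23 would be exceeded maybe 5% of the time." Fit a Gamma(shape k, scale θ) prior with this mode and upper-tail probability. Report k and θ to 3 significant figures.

Gamma(k,θ) with k>1 has mode (k−1)θ, so θ = 1.68/(k−1).
Need P(X < 5.23) = 0.95 with θ tied to k this way. Start at k = 2, θ = 1.68: P(X<5.23) ≈ 0.817.
Too low — raise k to concentrate. Iterating converges to k ≈ 3.04.
Then θ = 1.68/(3.04−1) ≈ 0.822.

k ≈ 3.04, θ ≈ 0.822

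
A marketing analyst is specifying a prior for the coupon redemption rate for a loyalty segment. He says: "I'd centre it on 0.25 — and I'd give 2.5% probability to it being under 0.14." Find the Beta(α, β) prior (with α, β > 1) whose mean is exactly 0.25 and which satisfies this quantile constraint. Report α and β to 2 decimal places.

α ≈ 12.14, β ≈ 36.41

With mean 0.25 fixed, write α = 0.25s, β = 0.75s where s = α+β.
Need P(θ < 0.14) = 0.025 under Beta(0.25s, 0.75s). Normal approximation: (q−m)/√(m(1−m)/s) ≈ z_{0.025} = -1.96, so s ≈ 0.25·0.75·(-1.96)²/(0.14−0.25)² = 59.5.
At s = 59.5: P(θ<0.14) ≈ 0.014. Adjusting to match 0.025 gives s ≈ 48.55.
So α = 0.25·48.55 ≈ 12.14, β = 0.75·48.55 ≈ 36.41.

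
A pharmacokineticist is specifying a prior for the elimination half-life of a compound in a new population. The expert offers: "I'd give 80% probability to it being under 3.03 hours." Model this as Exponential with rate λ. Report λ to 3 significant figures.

P(T < 3.03) = 1 − e^(−λ·3.03) = 0.8, so λ = −ln(1−0.8)/3.03 = −ln(0.2)/3.03 = 0.531.

λ ≈ 0.531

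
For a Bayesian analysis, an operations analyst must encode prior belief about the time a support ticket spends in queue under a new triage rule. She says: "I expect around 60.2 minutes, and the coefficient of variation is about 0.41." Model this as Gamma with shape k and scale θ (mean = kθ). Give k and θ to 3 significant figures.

For Gamma(k, scale θ): mean = kθ, variance = kθ², so CV = 1/√k.
CV = 0.41, hence k = 1/CV² = 5.95.
Then θ = mean/k = 60.2/5.95 = 10.1.

k ≈ 5.95, θ ≈ 10.1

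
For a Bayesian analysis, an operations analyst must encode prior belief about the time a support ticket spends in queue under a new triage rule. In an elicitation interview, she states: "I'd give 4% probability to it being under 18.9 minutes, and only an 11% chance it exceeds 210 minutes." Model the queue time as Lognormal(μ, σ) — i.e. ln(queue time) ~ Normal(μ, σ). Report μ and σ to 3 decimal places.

μ ≈ 4.355, σ ≈ 0.809

If T ~ Lognormal(μ,σ) then ln T ~ Normal(μ,σ), so the p-quantile of ln T is μ + z_p·σ.
ln(18.9) = 2.939 and ln(210) = 5.347; z_{0.04} = -1.751, z_{0.89} = 1.227.
σ = (5.347 − 2.939)/(1.227 − (-1.751)) = 0.809.
μ = 2.939 − (-1.751)·0.809 = 4.355.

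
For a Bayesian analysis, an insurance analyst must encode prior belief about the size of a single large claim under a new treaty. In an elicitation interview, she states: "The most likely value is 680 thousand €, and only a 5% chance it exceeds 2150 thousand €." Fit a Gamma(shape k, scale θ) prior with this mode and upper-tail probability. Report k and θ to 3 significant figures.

Gamma(k,θ) with k>1 has mode (k−1)θ, so θ = 680/(k−1).
Need P(X < 2150) = 0.95 with θ tied to k this way. Start at k = 2, θ = 680: P(X<2150) ≈ 0.824.
Too low — raise k to concentrate. Iterating converges to k ≈ 2.98.
Then θ = 680/(2.98−1) ≈ 343.

k ≈ 2.98, θ ≈ 343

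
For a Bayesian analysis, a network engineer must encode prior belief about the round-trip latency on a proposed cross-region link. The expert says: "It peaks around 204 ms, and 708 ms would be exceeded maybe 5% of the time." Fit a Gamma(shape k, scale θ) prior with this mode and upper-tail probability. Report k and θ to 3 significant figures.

k ≈ 2.67, θ ≈ 122

Gamma(k,θ) with k>1 has mode (k−1)θ, so θ = 204/(k−1).
Need P(X < 708) = 0.95 with θ tied to k this way. Start at k = 2, θ = 204: P(X<708) ≈ 0.861.
Too low — raise k to concentrate. Iterating converges to k ≈ 2.67.
Then θ = 204/(2.67−1) ≈ 122.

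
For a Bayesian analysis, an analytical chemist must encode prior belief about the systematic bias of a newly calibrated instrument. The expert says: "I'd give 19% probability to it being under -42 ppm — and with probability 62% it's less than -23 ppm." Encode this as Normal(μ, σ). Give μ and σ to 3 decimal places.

μ = -27.905, σ = 16.056

For Normal(μ,σ), the p-quantile is μ + z_p·σ. Here z_{0.19} = -0.8779, z_{0.62} = 0.3055.
So -42 = μ − 0.8779σ and -23 = μ + 0.3055σ.
Subtracting: σ = (-23 − -42)/(0.3055 − (-0.8779)) = 16.056.
Then μ = -42 − (-0.8779)·16.056 = -27.905.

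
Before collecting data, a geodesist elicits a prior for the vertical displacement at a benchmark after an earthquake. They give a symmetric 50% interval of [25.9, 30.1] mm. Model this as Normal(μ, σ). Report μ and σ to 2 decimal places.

A symmetric 50% interval runs μ ± z·σ with z = 0.6745.
Half-width = 2.1, so σ = 2.1/0.6745 = 3.11.
μ is the interval midpoint, 28.00.

μ = 28.00, σ = 3.11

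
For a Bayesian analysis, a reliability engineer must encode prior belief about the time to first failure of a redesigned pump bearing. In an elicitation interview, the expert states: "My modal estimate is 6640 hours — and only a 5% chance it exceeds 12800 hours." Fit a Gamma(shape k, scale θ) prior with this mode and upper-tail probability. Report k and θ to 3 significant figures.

k ≈ 7.45, θ ≈ 1030

Gamma(k,θ) with k>1 has mode (k−1)θ, so θ = 6640/(k−1).
Need P(X < 12800) = 0.95 with θ tied to k this way. Start at k = 2, θ = 6640: P(X<12800) ≈ 0.574.
Too low — raise k to concentrate. Iterating converges to k ≈ 7.45.
Then θ = 6640/(7.45−1) ≈ 1030.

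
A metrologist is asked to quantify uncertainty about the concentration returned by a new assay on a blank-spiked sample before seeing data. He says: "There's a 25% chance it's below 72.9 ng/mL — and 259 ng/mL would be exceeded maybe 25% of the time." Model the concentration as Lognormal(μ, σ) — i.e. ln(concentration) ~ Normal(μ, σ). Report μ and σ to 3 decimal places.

μ ≈ 4.923, σ ≈ 0.940

If T ~ Lognormal(μ,σ) then ln T ~ Normal(μ,σ), so the p-quantile of ln T is μ + z_p·σ.
ln(72.9) = 4.289 and ln(259) = 5.557; z_{0.25} = -0.6745, z_{0.75} = 0.6745.
σ = (5.557 − 4.289)/(0.6745 − (-0.6745)) = 0.940.
μ = 4.289 − (-0.6745)·0.940 = 4.923.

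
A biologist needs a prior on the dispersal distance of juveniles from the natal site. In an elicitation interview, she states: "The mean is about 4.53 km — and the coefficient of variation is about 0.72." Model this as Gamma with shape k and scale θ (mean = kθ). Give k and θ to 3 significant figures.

For Gamma(k, scale θ): mean = kθ, variance = kθ², so CV = 1/√k.
CV = 0.72, hence k = 1/CV² = 1.93.
Then θ = mean/k = 4.53/1.93 = 2.35.

k ≈ 1.93, θ ≈ 2.35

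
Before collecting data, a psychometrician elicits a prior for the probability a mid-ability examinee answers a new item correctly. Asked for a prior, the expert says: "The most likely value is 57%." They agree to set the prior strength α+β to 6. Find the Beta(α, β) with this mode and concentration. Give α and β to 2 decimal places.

α = 3.28, β = 2.72

For α,β > 1 the Beta mode is (α−1)/(α+β−2). With α+β = 6, the mode is (α−1)/4.
Set (α−1)/4 = 0.57 → α = 1 + 0.57·4 = 3.28.
β = 6 − α = 2.72.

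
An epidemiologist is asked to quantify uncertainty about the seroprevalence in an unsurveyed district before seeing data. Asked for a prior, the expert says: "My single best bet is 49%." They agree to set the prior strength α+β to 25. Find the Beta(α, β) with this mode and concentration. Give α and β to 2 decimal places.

For α,β > 1 the Beta mode is (α−1)/(α+β−2). With α+β = 25, the mode is (α−1)/23.
Set (α−1)/23 = 0.49 → α = 1 + 0.49·23 = 12.27.
β = 25 − α = 12.73.

α = 12.27, β = 12.73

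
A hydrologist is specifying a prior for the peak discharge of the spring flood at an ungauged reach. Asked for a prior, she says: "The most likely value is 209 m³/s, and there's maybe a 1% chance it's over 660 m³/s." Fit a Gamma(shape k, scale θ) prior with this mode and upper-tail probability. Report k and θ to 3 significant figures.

Gamma(k,θ) with k>1 has mode (k−1)θ, so θ = 209/(k−1).
Need P(X < 660) = 0.99 with θ tied to k this way. Start at k = 2, θ = 209: P(X<660) ≈ 0.823.
Too low — raise k to concentrate. Iterating converges to k ≈ 4.36.
Then θ = 209/(4.36−1) ≈ 62.2.

k ≈ 4.36, θ ≈ 62.2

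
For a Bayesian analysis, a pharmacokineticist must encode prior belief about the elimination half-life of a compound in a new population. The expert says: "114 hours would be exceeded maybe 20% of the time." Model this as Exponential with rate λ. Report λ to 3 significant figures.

P(T > 114.0) = e^(−λ·114.0) = 0.2, so λ = −ln(0.2)/114.0 = 0.0141.

λ ≈ 0.0141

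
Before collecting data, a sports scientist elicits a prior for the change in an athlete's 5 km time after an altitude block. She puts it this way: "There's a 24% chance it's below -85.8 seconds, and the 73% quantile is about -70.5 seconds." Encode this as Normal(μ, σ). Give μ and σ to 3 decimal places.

μ = -77.608, σ = 11.599

For Normal(μ,σ), the p-quantile is μ + z_p·σ. Here z_{0.24} = -0.7063, z_{0.73} = 0.6128.
So -85.8 = μ − 0.7063σ and -70.5 = μ + 0.6128σ.
Subtracting: σ = (-70.5 − -85.8)/(0.6128 − (-0.7063)) = 11.599.
Then μ = -85.8 − (-0.7063)·11.599 = -77.608.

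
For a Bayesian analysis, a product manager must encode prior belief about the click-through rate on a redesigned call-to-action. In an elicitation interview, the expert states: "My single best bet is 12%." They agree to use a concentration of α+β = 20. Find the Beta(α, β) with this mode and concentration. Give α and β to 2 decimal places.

For α,β > 1 the Beta mode is (α−1)/(α+β−2). With α+β = 20, the mode is (α−1)/18.
Set (α−1)/18 = 0.12 → α = 1 + 0.12·18 = 3.16.
β = 20 − α = 16.84.

α = 3.16, β = 16.84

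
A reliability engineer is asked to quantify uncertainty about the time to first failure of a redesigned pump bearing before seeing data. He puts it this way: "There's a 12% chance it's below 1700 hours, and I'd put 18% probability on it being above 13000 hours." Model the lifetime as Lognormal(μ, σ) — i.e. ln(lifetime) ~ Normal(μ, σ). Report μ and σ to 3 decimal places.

μ ≈ 8.582, σ ≈ 0.973

If T ~ Lognormal(μ,σ) then ln T ~ Normal(μ,σ), so the p-quantile of ln T is μ + z_p·σ.
ln(1700) = 7.438 and ln(13000) = 9.473; z_{0.12} = -1.175, z_{0.82} = 0.9154.
σ = (9.473 − 7.438)/(0.9154 − (-1.175)) = 0.973.
μ = 7.438 − (-1.175)·0.973 = 8.582.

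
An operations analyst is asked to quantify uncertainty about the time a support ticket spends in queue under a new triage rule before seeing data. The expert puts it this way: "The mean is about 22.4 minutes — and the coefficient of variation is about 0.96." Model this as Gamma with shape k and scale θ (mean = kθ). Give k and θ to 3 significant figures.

For Gamma(k, scale θ): mean = kθ, variance = kθ², so CV = 1/√k.
CV = 0.96, hence k = 1/CV² = 1.09.
Then θ = mean/k = 22.4/1.09 = 20.6.

k ≈ 1.09, θ ≈ 20.6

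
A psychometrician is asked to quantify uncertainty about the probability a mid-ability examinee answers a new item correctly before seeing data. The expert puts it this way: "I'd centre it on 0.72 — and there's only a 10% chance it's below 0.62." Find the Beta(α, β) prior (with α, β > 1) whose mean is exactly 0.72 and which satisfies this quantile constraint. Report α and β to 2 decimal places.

With mean 0.72 fixed, write α = 0.72s, β = 0.28s where s = α+β.
Need P(θ < 0.62) = 0.1 under Beta(0.72s, 0.28s). Normal approximation: (q−m)/√(m(1−m)/s) ≈ z_{0.1} = -1.28, so s ≈ 0.72·0.28·(-1.28)²/(0.62−0.72)² = 33.1.
At s = 33.1: P(θ<0.62) ≈ 0.104. Adjusting to match 0.1 gives s ≈ 34.45.
So α = 0.72·34.45 ≈ 24.81, β = 0.28·34.45 ≈ 9.65.

α ≈ 24.81, β ≈ 9.65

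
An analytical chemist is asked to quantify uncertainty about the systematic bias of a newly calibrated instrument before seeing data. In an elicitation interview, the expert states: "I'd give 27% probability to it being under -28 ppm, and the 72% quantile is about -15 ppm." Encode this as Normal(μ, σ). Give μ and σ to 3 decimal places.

The p-quantile of Normal(μ,σ) is μ + z_p·σ, with z_{0.27} = -0.6128 and z_{0.72} = 0.5828.
Eliminate σ: μ = (z₂·x₁ − z₁·x₂)/(z₂ − z₁) = (0.5828·-28 − (-0.6128)·-15)/1.196 = -21.337.
Then σ = (x₂ − x₁)/(z₂ − z₁) = (-15 − -28)/1.196 = 10.873.

μ = -21.337, σ = 10.873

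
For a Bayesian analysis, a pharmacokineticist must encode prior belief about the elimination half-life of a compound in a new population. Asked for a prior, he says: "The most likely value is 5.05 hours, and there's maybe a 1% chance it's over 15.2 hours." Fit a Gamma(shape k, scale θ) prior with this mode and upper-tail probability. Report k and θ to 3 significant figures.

k ≈ 4.7, θ ≈ 1.36

Gamma(k,θ) with k>1 has mode (k−1)θ, so θ = 5.05/(k−1).
Need P(X < 15.2) = 0.99 with θ tied to k this way. Start at k = 2, θ = 5.05: P(X<15.2) ≈ 0.802.
Too low — raise k to concentrate. Iterating converges to k ≈ 4.7.
Then θ = 5.05/(4.7−1) ≈ 1.36.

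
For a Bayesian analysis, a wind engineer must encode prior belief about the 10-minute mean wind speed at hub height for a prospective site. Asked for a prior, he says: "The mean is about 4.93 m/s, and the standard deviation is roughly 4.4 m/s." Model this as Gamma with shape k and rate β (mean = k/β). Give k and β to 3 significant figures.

k ≈ 1.26, β ≈ 0.255

For Gamma(k, rate β): mean = k/β, variance = k/β², so CV = 1/√k.
CV = SD/mean = 4.4/4.93 = 0.8925, hence k = 1/CV² = 1.26.
Then β = k/mean = 1.26/4.93 = 0.255.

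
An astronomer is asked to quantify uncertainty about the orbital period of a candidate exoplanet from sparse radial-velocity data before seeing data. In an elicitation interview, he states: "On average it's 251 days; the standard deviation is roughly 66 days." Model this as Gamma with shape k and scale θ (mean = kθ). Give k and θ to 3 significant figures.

For Gamma(k, scale θ): mean = kθ, variance = kθ², so CV = 1/√k.
CV = SD/mean = 66/251 = 0.2629, hence k = 1/CV² = 14.5.
Then θ = mean/k = 251/14.5 = 17.4.

k ≈ 14.5, θ ≈ 17.4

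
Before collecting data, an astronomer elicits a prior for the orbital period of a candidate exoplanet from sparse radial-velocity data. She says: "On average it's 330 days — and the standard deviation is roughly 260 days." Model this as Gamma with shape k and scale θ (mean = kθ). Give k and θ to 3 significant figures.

k ≈ 1.61, θ ≈ 205

For Gamma(k, scale θ): mean = kθ, variance = kθ², so CV = 1/√k.
CV = SD/mean = 260/330 = 0.7879, hence k = 1/CV² = 1.61.
Then θ = mean/k = 330/1.61 = 205.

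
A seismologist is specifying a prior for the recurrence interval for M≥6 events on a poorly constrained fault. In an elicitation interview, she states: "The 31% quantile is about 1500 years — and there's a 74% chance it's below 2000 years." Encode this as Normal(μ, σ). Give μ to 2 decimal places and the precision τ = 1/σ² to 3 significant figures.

μ = 1717.63, τ = 5.19e-06

For Normal(μ,σ), the p-quantile is μ + z_p·σ. Here z_{0.31} = -0.4959, z_{0.74} = 0.6433.
So 1500 = μ − 0.4959σ and 2000 = μ + 0.6433σ.
Subtracting: σ = (2000 − 1500)/(0.6433 − (-0.4959)) = 438.91.
Then μ = 1500 − (-0.4959)·438.91 = 1717.63.
Precision τ = 1/σ² = 1/438.9² = 5.19e-06.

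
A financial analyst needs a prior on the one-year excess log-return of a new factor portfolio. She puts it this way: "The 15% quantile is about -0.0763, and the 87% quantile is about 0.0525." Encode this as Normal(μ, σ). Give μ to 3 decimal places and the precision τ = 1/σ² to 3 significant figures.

The p-quantile of Normal(μ,σ) is μ + z_p·σ, with z_{0.15} = -1.036 and z_{0.87} = 1.126.
Eliminate σ: μ = (z₂·x₁ − z₁·x₂)/(z₂ − z₁) = (1.126·-0.0763 − (-1.036)·0.0525)/2.163 = -0.015.
Then σ = (x₂ − x₁)/(z₂ − z₁) = (0.0525 − -0.0763)/2.163 = 0.060.
Precision τ = 1/σ² = 1/0.05955² = 282.

μ = -0.015, τ = 282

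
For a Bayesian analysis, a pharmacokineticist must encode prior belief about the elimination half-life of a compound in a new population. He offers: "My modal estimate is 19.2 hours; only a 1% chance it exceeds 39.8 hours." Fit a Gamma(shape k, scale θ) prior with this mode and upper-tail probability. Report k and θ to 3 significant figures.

Gamma(k,θ) with k>1 has mode (k−1)θ, so θ = 19.2/(k−1).
Need P(X < 39.8) = 0.99 with θ tied to k this way. Start at k = 2, θ = 19.2: P(X<39.8) ≈ 0.613.
Too low — raise k to concentrate. Iterating converges to k ≈ 10.2.
Then θ = 19.2/(10.2−1) ≈ 2.09.

k ≈ 10.2, θ ≈ 2.09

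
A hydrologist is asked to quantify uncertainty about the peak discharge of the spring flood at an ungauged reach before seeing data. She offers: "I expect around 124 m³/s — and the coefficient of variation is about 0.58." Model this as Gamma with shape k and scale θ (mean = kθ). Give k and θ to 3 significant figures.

k ≈ 2.97, θ ≈ 41.7

For Gamma(k, scale θ): mean = kθ, variance = kθ², so CV = 1/√k.
CV = 0.58, hence k = 1/CV² = 2.97.
Then θ = mean/k = 124/2.97 = 41.7.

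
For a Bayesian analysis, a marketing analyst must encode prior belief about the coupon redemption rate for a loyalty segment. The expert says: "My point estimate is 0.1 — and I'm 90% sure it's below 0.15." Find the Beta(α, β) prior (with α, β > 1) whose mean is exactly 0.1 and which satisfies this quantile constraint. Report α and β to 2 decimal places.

With mean 0.1 fixed, write α = 0.1s, β = 0.9s where s = α+β.
Need P(θ < 0.15) = 0.9 under Beta(0.1s, 0.9s). Normal approximation: (q−m)/√(m(1−m)/s) ≈ z_{0.9} = 1.28, so s ≈ 0.1·0.9·(1.28)²/(0.15−0.1)² = 59.1.
At s = 59.1: P(θ<0.15) ≈ 0.893. Adjusting to match 0.9 gives s ≈ 63.67.
So α = 0.1·63.67 ≈ 6.37, β = 0.9·63.67 ≈ 57.30.

α ≈ 6.37, β ≈ 57.30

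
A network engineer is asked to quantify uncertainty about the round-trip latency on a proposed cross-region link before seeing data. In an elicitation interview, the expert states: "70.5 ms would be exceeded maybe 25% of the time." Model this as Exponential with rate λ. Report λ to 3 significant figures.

λ ≈ 0.0197

P(T > 70.5) = e^(−λ·70.5) = 0.25, so λ = −ln(0.25)/70.5 = 0.0197.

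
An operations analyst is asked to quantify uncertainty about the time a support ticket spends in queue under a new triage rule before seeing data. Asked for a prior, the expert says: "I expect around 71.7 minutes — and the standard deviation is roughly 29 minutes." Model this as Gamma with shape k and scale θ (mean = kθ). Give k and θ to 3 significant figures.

k ≈ 6.11, θ ≈ 11.7

For Gamma(k, scale θ): mean = kθ, variance = kθ², so CV = 1/√k.
CV = SD/mean = 29/71.7 = 0.4045, hence k = 1/CV² = 6.11.
Then θ = mean/k = 71.7/6.11 = 11.7.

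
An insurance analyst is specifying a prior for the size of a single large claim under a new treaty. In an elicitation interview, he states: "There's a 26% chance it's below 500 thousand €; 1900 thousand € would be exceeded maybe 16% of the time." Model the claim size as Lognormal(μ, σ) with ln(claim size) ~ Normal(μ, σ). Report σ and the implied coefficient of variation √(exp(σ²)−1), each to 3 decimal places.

σ ≈ 0.815, CV ≈ 0.971

If T ~ Lognormal(μ,σ) then ln T ~ Normal(μ,σ), so the p-quantile of ln T is μ + z_p·σ.
ln(500) = 6.215 and ln(1900) = 7.55; z_{0.26} = -0.6433, z_{0.84} = 0.9945.
σ = (7.55 − 6.215)/(0.9945 − (-0.6433)) = 0.815.
μ = 6.215 − (-0.6433)·0.815 = 6.739.
CV = √(exp(σ²)−1) = √(exp(0.6644)−1) = 0.971.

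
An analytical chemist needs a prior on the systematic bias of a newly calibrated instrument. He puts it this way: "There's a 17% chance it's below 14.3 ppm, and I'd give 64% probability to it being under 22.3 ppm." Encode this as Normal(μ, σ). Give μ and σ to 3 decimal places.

The p-quantile of Normal(μ,σ) is μ + z_p·σ, with z_{0.17} = -0.9542 and z_{0.64} = 0.3585.
Eliminate σ: μ = (z₂·x₁ − z₁·x₂)/(z₂ − z₁) = (0.3585·14.3 − (-0.9542)·22.3)/1.313 = 20.115.
Then σ = (x₂ − x₁)/(z₂ − z₁) = (22.3 − 14.3)/1.313 = 6.095.

μ = 20.115, σ = 6.095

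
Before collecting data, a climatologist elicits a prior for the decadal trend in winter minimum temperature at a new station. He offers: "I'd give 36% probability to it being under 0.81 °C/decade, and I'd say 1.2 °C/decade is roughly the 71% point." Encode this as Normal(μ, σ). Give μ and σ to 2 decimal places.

The p-quantile of Normal(μ,σ) is μ + z_p·σ, with z_{0.36} = -0.3585 and z_{0.71} = 0.5534.
Eliminate σ: μ = (z₂·x₁ − z₁·x₂)/(z₂ − z₁) = (0.5534·0.81 − (-0.3585)·1.2)/0.9118 = 0.96.
Then σ = (x₂ − x₁)/(z₂ − z₁) = (1.2 − 0.81)/0.9118 = 0.43.

μ = 0.96, σ = 0.43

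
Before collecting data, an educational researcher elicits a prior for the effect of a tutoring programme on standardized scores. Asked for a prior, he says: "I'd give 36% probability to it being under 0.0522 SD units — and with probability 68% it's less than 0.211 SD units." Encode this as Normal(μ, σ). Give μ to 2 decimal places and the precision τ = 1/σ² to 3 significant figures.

For Normal(μ,σ), the p-quantile is μ + z_p·σ. Here z_{0.36} = -0.3585, z_{0.68} = 0.4677.
So 0.0522 = μ − 0.3585σ and 0.211 = μ + 0.4677σ.
Subtracting: σ = (0.211 − 0.0522)/(0.4677 − (-0.3585)) = 0.19.
Then μ = 0.0522 − (-0.3585)·0.19 = 0.12.
Precision τ = 1/σ² = 1/0.1922² = 27.1.

μ = 0.12, τ = 27.1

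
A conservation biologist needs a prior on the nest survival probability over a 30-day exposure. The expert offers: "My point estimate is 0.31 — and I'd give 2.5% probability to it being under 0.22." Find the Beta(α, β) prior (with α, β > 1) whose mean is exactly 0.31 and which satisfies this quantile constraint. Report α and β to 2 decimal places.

With mean 0.31 fixed, write α = 0.31s, β = 0.69s where s = α+β.
Need P(θ < 0.22) = 0.025 under Beta(0.31s, 0.69s). Normal approximation: (q−m)/√(m(1−m)/s) ≈ z_{0.025} = -1.96, so s ≈ 0.31·0.69·(-1.96)²/(0.22−0.31)² = 101.4.
At s = 101.4: P(θ<0.22) ≈ 0.019. Adjusting to match 0.025 gives s ≈ 91.58.
So α = 0.31·91.58 ≈ 28.39, β = 0.69·91.58 ≈ 63.19.

α ≈ 28.39, β ≈ 63.19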